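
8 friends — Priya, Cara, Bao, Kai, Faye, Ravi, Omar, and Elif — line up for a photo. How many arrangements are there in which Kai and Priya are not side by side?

30240

Of the 8! = 40320 arrangements, those with Kai and Priya adjacent number 2 × 7! = 10080 (treat the pair as a block with 2 internal orders).
So 40320 − 10080 = 30240 arrangements keep them apart.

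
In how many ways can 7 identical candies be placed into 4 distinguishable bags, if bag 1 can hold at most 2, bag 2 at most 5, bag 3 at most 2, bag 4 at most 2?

By stars and bars, unrestricted non-negative solutions to x_1+…+x_4 = 7 number C(7+3,3) = 120.
Subtract solutions that violate a single cap (substitute x_i' = x_i − (cap_i+1)): x_1 ≥ 3 gives C(7,3) = 35; x_2 ≥ 6 gives C(4,3) = 4; x_3 ≥ 3 gives C(7,3) = 35; x_4 ≥ 3 gives C(7,3) = 35. Together 109.
Add back pairs where two caps are both exceeded: 0 + 4 + 4 + 0 + 0 + 4 = 12.
By inclusion–exclusion the count is 120 − 109 + 12 = 23.

23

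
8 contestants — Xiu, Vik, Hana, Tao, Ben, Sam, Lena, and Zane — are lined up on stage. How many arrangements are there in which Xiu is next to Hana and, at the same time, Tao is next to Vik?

2880

Treat {Xiu,Hana} as one block (2 orders) and {Tao,Vik} as another (2 orders).
That leaves 6 units to arrange: 2 × 2 × 6! = 4 × 720 = 2880.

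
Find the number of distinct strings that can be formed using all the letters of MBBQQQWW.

1680

MBBQQQWW has 8 letters with B appearing twice, Q appearing 3 times, and W appearing twice.
Dividing 8! = 40320 by 3!·2!·2! = 24 for the repeated letters gives 1680.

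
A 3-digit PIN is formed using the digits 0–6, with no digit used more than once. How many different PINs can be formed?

This is a permutation of 3 out of 7: P(7,3) = 7!/4!.
7 × 6 × 5 = 210.

210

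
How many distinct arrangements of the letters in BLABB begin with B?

Fix B in the first position and arrange the remaining 4 letters.
Those 4 letters have B appearing twice, giving (4)!/(2!) = 12.

12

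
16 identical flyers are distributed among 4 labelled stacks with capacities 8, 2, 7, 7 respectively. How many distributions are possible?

107

By stars and bars, unrestricted non-negative solutions to x_1+…+x_4 = 16 number C(16+3,3) = 969.
Subtract solutions that violate a single cap (substitute x_i' = x_i − (cap_i+1)): x_1 ≥ 9 gives C(10,3) = 120; x_2 ≥ 3 gives C(16,3) = 560; x_3 ≥ 8 gives C(11,3) = 165; x_4 ≥ 8 gives C(11,3) = 165. Together 1010.
Add back pairs where two caps are both exceeded: 35 + 0 + 0 + 56 + 56 + 1 = 148.
By inclusion–exclusion the count is 969 − 1010 + 148 = 107.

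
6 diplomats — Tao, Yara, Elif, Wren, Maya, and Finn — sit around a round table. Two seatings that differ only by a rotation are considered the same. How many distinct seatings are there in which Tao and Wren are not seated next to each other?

Without the restriction there are (5)! = 120 seatings.
Those with Tao next to Wren: fuse the pair into one unit and seat 5 units around a circle — 2·(4)! = 48.
Subtracting, 120 − 48 = 72.

72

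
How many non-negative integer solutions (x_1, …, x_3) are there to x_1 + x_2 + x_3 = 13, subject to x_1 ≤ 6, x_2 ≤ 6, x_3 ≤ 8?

34

By stars and bars, unrestricted non-negative solutions to x_1+…+x_3 = 13 number C(13+2,2) = 105.
Subtract solutions that violate a single cap (substitute x_i' = x_i − (cap_i+1)): x_1 ≥ 7 gives C(8,2) = 28; x_2 ≥ 7 gives C(8,2) = 28; x_3 ≥ 9 gives C(6,2) = 15. Together 71.
No two caps can be exceeded simultaneously, so the pair terms are all 0.
By inclusion–exclusion the count is 105 − 71 + 0 = 34.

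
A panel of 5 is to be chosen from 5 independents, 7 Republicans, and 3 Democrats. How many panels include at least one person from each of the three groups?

With no constraint there are C(15,5) = 3003 possible selections.
Selections missing a whole group: no independents → C(10,5) = 252; no Republicans → C(8,5) = 56; no Democrats → C(12,5) = 792.
Add back selections omitting two groups (i.e. drawn from a single group): C(5,5) + C(7,5) + C(3,5) = 22.
By inclusion–exclusion: 3003 − 1100 + 22 = 1925.

1925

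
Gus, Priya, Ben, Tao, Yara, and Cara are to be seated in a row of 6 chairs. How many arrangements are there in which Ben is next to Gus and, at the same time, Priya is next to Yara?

Treat {Ben,Gus} as one block (2 orders) and {Priya,Yara} as another (2 orders).
That leaves 4 units to arrange: 2 × 2 × 4! = 4 × 24 = 96.

96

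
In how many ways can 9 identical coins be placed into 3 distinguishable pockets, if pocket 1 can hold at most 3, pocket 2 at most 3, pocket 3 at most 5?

6

Ignoring the caps, the number of non-negative solutions to x_1+…+x_3 = 9 is C(11,2) = 55.
Subtract solutions that violate a single cap (substitute x_i' = x_i − (cap_i+1)): x_1 ≥ 4 gives C(7,2) = 21; x_2 ≥ 4 gives C(7,2) = 21; x_3 ≥ 6 gives C(5,2) = 10. Together 52.
Add back pairs where two caps are both exceeded: 3 + 0 + 0 = 3.
By inclusion–exclusion the count is 55 − 52 + 3 = 6.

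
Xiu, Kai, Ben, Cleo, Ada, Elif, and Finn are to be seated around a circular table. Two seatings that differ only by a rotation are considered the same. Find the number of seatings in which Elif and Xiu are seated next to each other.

240

Treat {Elif, Xiu} as one unit (2 internal orders) and seat the resulting 6 units around the table: (5)! circular arrangements.
So 2 × (5)! = 2 × 120 = 240.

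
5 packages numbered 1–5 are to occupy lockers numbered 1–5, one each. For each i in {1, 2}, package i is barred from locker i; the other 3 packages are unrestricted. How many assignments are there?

Let Aᵢ (for i ∈ {1, 2}) be the placements that put package i in its forbidden locker. Any j of these fix j positions, leaving (5−j)! ways to fill the rest, and there are C(2,j) ways to pick which j.
By inclusion–exclusion, the number of valid placements is Σ_{j=0}^{2} (−1)^j C(2,j)·(5−j)!.
Computing: 120 − 48 + 6 = 78.

78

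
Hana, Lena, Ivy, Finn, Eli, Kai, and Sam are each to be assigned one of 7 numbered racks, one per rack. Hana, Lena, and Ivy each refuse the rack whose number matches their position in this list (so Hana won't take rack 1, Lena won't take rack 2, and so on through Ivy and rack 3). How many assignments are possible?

3216

Let Aᵢ (for i ∈ {1, 2, 3}) be the placements that put person i in their forbidden rack. Any j of these fix j positions, leaving (7−j)! ways to fill the rest, and there are C(3,j) ways to pick which j.
By inclusion–exclusion, the number of valid placements is Σ_{j=0}^{3} (−1)^j C(3,j)·(7−j)!.
Computing: 5040 − 2160 + 360 − 24 = 3216.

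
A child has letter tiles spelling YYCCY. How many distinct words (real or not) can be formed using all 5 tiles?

10

YYCCY has 5 letters with C appearing twice and Y appearing 3 times.
The number of distinct arrangements is 5!/(3!·2!) = 120/12 = 10.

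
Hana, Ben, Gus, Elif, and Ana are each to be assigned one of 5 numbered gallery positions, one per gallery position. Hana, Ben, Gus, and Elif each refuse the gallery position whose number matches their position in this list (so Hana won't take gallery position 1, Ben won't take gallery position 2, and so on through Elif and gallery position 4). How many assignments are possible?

53

Let Aᵢ (for 1 ≤ i ≤ 4) be the placements that put person i in their forbidden gallery position. Any j of these fix j positions, leaving (5−j)! ways to fill the rest, and there are C(4,j) ways to pick which j.
By inclusion–exclusion, the number of valid placements is Σ_{j=0}^{4} (−1)^j C(4,j)·(5−j)!.
Computing: 120 − 96 + 36 − 8 + 1 = 53.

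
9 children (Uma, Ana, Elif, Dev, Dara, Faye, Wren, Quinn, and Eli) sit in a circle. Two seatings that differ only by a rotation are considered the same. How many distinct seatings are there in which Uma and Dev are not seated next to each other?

30240

All circular seatings of 9 people number (8)! = 40320.
Seatings with Uma beside Dev: treat them as a block with 2 internal orders, giving 2 × (7)! = 10080.
Subtracting, 40320 − 10080 = 30240.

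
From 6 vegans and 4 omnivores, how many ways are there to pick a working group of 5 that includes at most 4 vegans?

246

Split by how many vegans are chosen (0 through 4).
Sum: C(6,0)·C(4,5) + C(6,1)·C(4,4) + C(6,2)·C(4,3) + C(6,3)·C(4,2) + C(6,4)·C(4,1) = 0 + 6 + 60 + 120 + 60 = 246.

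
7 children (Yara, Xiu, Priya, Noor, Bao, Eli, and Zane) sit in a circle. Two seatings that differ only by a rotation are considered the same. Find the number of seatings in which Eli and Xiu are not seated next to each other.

480

All circular seatings of 7 people number (6)! = 720.
Those with Eli next to Xiu: fuse the pair into one unit and seat 6 units around a circle — 2·(5)! = 240.
Subtracting, 720 − 240 = 480.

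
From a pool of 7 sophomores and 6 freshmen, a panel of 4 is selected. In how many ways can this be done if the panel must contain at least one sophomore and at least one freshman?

Total 4-person selections from all 13: C(13,4) = 715.
Subtract selections that omit an entire group: no sophomores → C(6,4) = 15; no freshmen → C(7,4) = 35.
Both groups omitted at once is impossible, so 715 − 50 = 665.

665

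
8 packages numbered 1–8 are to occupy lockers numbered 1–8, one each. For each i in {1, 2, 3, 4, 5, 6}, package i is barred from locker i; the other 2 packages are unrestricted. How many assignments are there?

Let Aᵢ (for 1 ≤ i ≤ 6) be the placements that put package i in its forbidden locker. Any j of these fix j positions, leaving (8−j)! ways to fill the rest, and there are C(6,j) ways to pick which j.
By inclusion–exclusion, the number of valid placements is Σ_{j=0}^{6} (−1)^j C(6,j)·(8−j)!.
Computing: 40320 − 30240 + 10800 − 2400 + 360 − 36 + 2 = 18806.

18806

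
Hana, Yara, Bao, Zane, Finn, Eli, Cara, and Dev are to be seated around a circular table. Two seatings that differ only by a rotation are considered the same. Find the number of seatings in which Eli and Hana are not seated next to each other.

Without the restriction there are (7)! = 5040 seatings.
Seatings with Eli beside Hana: treat them as a block with 2 internal orders, giving 2 × (6)! = 1440.
Subtracting, 5040 − 1440 = 3600.

3600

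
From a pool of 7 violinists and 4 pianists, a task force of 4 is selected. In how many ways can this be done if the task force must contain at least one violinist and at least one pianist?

294

Unrestricted: C(11,4) = 330 ways to pick any 4 of the 11.
Selections missing a whole group: no violinists → C(4,4) = 1; no pianists → C(7,4) = 35.
Both groups omitted at once is impossible, so 330 − 36 = 294.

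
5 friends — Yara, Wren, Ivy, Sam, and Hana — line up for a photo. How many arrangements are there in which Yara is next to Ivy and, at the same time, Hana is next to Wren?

24

Treat {Yara,Ivy} as one block (2 orders) and {Hana,Wren} as another (2 orders).
That leaves 3 units to arrange: 2 × 2 × 3! = 4 × 6 = 24.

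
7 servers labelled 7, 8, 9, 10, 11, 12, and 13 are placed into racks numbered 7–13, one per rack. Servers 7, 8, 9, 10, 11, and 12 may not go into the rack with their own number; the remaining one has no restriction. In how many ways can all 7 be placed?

Let Aᵢ (for 7 ≤ i ≤ 12) be the placements that put server i in its forbidden rack. Any j of these fix j positions, leaving (7−j)! ways to fill the rest, and there are C(6,j) ways to pick which j.
By inclusion–exclusion, the number of valid placements is Σ_{j=0}^{6} (−1)^j C(6,j)·(7−j)!.
Computing: 5040 − 4320 + 1800 − 480 + 90 − 12 + 1 = 2119.

2119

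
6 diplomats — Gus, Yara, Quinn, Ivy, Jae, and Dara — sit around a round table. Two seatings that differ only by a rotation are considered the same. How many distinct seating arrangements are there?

Around a circle, 6 distinct people have 6!/6 = (5)! = 120 rotationally distinct seatings.

120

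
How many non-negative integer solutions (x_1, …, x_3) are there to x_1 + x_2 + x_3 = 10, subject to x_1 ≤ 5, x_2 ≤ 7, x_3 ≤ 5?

Ignoring the caps, the number of non-negative solutions to x_1+…+x_3 = 10 is C(12,2) = 66.
Subtract solutions that violate a single cap (substitute x_i' = x_i − (cap_i+1)): x_1 ≥ 6 gives C(6,2) = 15; x_2 ≥ 8 gives C(4,2) = 6; x_3 ≥ 6 gives C(6,2) = 15. Together 36.
No two caps can be exceeded simultaneously, so the pair terms are all 0.
By inclusion–exclusion the count is 66 − 36 + 0 = 30.

30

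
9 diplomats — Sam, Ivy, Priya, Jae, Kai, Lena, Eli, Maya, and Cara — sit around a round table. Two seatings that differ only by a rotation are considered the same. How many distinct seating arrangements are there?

Around a circle, 9 distinct people have 9!/9 = (8)! = 40320 rotationally distinct seatings.

40320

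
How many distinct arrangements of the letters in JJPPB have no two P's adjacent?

18

Total arrangements of JJPPB: 5!/(2!·2!) = 30.
Arrangements with the P's together: treat PP as one letter, giving (4)!/(2!) = 12.
Subtracting, 30 − 12 = 18 arrangements keep the P's apart.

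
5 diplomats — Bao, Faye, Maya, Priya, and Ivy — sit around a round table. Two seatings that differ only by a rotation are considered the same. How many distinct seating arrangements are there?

24

Around a circle, 5 distinct people have 5!/5 = (4)! = 24 rotationally distinct seatings.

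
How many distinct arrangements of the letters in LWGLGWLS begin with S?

210

Fix S in the first position and arrange the remaining 7 letters.
Those 7 letters have G appearing twice, L appearing 3 times, and W appearing twice, giving (7)!/(3!·2!·2!) = 210.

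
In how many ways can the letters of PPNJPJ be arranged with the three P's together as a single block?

12

Treat the 3 copies of P as a single block. The multiset to arrange is then {PPP, J, J, N}, 4 items in all.
That gives (4)!/(2!) = 12 arrangements.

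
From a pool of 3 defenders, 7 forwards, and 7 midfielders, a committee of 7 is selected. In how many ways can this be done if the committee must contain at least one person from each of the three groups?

Unrestricted: C(17,7) = 19448 ways to pick any 7 of the 17.
Selections missing a whole group: no defenders → C(14,7) = 3432; no forwards → C(10,7) = 120; no midfielders → C(10,7) = 120.
Add back selections omitting two groups (i.e. drawn from a single group): C(3,7) + C(7,7) + C(7,7) = 2.
By inclusion–exclusion: 19448 − 3672 + 2 = 15778.

15778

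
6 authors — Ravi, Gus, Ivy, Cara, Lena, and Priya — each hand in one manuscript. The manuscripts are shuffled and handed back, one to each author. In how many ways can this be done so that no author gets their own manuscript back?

265

This is the derangement count D_6: permutations of 6 items with no fixed point.
By inclusion–exclusion this is Σ_{j=0}^{6} (−1)^j C(6,j)·(6−j)!.
Computing: 720 − 720 + 360 − 120 + 30 − 6 + 1 = 265.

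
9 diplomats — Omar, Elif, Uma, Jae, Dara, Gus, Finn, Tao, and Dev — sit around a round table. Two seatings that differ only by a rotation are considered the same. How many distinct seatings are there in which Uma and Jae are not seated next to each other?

All circular seatings of 9 people number (8)! = 40320.
Those with Uma next to Jae: fuse the pair into one unit and seat 8 units around a circle — 2·(7)! = 10080.
Subtracting, 40320 − 10080 = 30240.

30240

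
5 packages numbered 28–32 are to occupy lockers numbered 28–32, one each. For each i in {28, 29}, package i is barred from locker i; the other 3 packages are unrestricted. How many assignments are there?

78

Let Aᵢ (for i ∈ {28, 29}) be the placements that put package i in its forbidden locker. Any j of these fix j positions, leaving (5−j)! ways to fill the rest, and there are C(2,j) ways to pick which j.
By inclusion–exclusion, the number of valid placements is Σ_{j=0}^{2} (−1)^j C(2,j)·(5−j)!.
Computing: 120 − 48 + 6 = 78.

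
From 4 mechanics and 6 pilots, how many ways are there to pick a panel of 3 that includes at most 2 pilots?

100

Split by how many pilots are chosen (0 through 2).
Sum: C(6,0)·C(4,3) + C(6,1)·C(4,2) + C(6,2)·C(4,1) = 4 + 36 + 60 = 100.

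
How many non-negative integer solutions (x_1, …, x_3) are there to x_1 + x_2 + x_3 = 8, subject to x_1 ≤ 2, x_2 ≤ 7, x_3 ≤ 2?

8

Without the upper bounds there are C(10,2) = 45 ways to split 8 among 3 variables.
Subtract solutions that violate a single cap (substitute x_i' = x_i − (cap_i+1)): x_1 ≥ 3 gives C(7,2) = 21; x_2 ≥ 8 gives C(2,2) = 1; x_3 ≥ 3 gives C(7,2) = 21. Together 43.
Add back pairs where two caps are both exceeded: 0 + 6 + 0 = 6.
By inclusion–exclusion the count is 45 − 43 + 6 = 8.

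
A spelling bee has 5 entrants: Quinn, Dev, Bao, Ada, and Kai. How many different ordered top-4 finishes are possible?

120

This is an ordered selection of 4 from 5: P(5,4).
That gives 5 × 4 × 3 × 2 = 120.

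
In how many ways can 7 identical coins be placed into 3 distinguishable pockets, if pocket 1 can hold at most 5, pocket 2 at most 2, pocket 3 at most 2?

6

Without the upper bounds there are C(9,2) = 36 ways to split 7 among 3 pockets.
Subtract solutions that violate a single cap (substitute x_i' = x_i − (cap_i+1)): x_1 ≥ 6 gives C(3,2) = 3; x_2 ≥ 3 gives C(6,2) = 15; x_3 ≥ 3 gives C(6,2) = 15. Together 33.
Add back pairs where two caps are both exceeded: 0 + 0 + 3 = 3.
By inclusion–exclusion the count is 36 − 33 + 3 = 6.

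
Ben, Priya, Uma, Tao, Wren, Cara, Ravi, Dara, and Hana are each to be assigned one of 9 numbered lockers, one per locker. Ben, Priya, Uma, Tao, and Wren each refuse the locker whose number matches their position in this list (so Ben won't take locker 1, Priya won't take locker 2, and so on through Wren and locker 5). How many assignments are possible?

205056

Let Aᵢ (for 1 ≤ i ≤ 5) be the placements that put person i in their forbidden locker. Any j of these fix j positions, leaving (9−j)! ways to fill the rest, and there are C(5,j) ways to pick which j.
By inclusion–exclusion, the number of valid placements is Σ_{j=0}^{5} (−1)^j C(5,j)·(9−j)!.
Computing: 362880 − 201600 + 50400 − 7200 + 600 − 24 = 205056.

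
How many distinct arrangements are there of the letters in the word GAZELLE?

The 7 letters of GAZELLE have repeats: E appearing twice and L appearing twice.
Dividing 7! = 5040 by 2!·2! = 4 for the repeated letters gives 1260.

1260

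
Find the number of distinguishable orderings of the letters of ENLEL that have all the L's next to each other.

Treat the 2 copies of L as a single block. The multiset to arrange is then {LL, E, E, N}, 4 items in all.
That gives (4)!/(2!) = 12 arrangements.

12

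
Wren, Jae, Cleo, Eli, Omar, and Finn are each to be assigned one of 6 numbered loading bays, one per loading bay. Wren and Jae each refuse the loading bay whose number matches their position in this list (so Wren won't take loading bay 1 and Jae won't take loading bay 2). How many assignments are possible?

504

Let Aᵢ (for i ∈ {1, 2}) be the placements that put person i in their forbidden loading bay. Any j of these fix j positions, leaving (6−j)! ways to fill the rest, and there are C(2,j) ways to pick which j.
By inclusion–exclusion, the number of valid placements is Σ_{j=0}^{2} (−1)^j C(2,j)·(6−j)!.
Computing: 720 − 240 + 24 = 504.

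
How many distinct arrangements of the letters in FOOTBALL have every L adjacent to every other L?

2520

Treat the 2 copies of L as a single block. The multiset to arrange is then {LL, A, B, F, O, O, T}, 7 items in all.
That gives (7)!/(2!) = 2520 arrangements.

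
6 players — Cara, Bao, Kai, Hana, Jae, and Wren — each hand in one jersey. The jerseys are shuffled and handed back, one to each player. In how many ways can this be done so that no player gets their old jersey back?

265

Let Aᵢ be the assignments in which player i gets their old jersey. We want the size of the complement of A₁∪…∪A_6.
By inclusion–exclusion this is Σ_{j=0}^{6} (−1)^j C(6,j)·(6−j)!.
Computing: 720 − 720 + 360 − 120 + 30 − 6 + 1 = 265.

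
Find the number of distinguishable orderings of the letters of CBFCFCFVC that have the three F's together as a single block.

Treat the 3 copies of F as a single block. The multiset to arrange is then {FFF, B, C, C, C, C, V}, 7 items in all.
That gives (7)!/(4!) = 210 arrangements.

210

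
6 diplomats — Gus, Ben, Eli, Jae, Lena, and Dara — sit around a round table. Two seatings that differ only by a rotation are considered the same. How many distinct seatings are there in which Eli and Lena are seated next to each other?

48

Glue Eli and Lena into a block (2 internal orders). Seating 5 units around a circle gives (4)! arrangements.
So 2 × (4)! = 2 × 24 = 48.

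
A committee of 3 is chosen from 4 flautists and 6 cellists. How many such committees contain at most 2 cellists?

Split by how many cellists are chosen (0 through 2).
Sum: C(6,0)·C(4,3) + C(6,1)·C(4,2) + C(6,2)·C(4,1) = 4 + 36 + 60 = 100.

100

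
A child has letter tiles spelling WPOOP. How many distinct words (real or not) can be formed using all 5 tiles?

30

WPOOP has 5 letters with O appearing twice and P appearing twice.
The number of distinct arrangements is 5!/(2!·2!) = 120/4 = 30.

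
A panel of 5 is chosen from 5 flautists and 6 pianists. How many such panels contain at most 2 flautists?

281

Split by how many flautists are chosen (0 through 2).
Sum: C(5,0)·C(6,5) + C(5,1)·C(6,4) + C(5,2)·C(6,3) = 6 + 75 + 200 = 281.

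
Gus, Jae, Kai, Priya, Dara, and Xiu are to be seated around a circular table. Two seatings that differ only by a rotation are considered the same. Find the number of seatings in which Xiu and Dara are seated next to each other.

Glue Xiu and Dara into a block (2 internal orders). Seating 5 units around a circle gives (4)! arrangements.
So 2 × (4)! = 2 × 24 = 48.

48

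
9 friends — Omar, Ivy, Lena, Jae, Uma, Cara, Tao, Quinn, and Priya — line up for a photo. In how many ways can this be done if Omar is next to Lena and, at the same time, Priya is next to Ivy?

20160

Treat {Omar,Lena} as one block (2 orders) and {Priya,Ivy} as another (2 orders).
That leaves 7 units to arrange: 2 × 2 × 7! = 4 × 5040 = 20160.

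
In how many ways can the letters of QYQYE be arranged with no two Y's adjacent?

18

There are 5!/(2!·2!) = 30 arrangements of QYQYE in total.
If the two Y's are adjacent, glue them into one block, leaving 4 items to arrange: (4)!/(2!) = 12 ways.
Subtracting, 30 − 12 = 18 arrangements keep the Y's apart.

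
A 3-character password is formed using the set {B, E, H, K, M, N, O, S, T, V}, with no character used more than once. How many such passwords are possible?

720

Choose and order 3 of the 10 symbols: the first character has 10 options, the next 9, then 8.
That product is 10 × 9 × 8 = 720.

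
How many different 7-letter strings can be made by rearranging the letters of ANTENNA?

420

The 7 letters of ANTENNA have repeats: A appearing twice and N appearing 3 times.
So there are 7! / (3!·2!) = 420 distinguishable arrangements.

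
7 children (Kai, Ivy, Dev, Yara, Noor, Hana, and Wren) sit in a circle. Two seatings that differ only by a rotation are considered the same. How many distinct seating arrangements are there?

Fix one person's seat to break rotational symmetry; the remaining 6 people can be arranged in (6)! = 720 ways.

720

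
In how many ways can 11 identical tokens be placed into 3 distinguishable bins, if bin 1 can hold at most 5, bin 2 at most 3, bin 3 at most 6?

10

Ignoring the caps, the number of non-negative solutions to x_1+…+x_3 = 11 is C(13,2) = 78.
Subtract solutions that violate a single cap (substitute x_i' = x_i − (cap_i+1)): x_1 ≥ 6 gives C(7,2) = 21; x_2 ≥ 4 gives C(9,2) = 36; x_3 ≥ 7 gives C(6,2) = 15. Together 72.
Add back pairs where two caps are both exceeded: 3 + 0 + 1 = 4.
By inclusion–exclusion the count is 78 − 72 + 4 = 10.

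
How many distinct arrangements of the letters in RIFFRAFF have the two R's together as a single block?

210

Treat the 2 copies of R as a single block. The multiset to arrange is then {RR, A, F, F, F, F, I}, 7 items in all.
That gives (7)!/(4!) = 210 arrangements.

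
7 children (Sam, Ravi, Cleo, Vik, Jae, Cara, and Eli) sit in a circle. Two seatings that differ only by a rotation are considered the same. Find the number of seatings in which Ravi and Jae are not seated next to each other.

Without the restriction there are (6)! = 720 seatings.
Seatings with Ravi beside Jae: treat them as a block with 2 internal orders, giving 2 × (5)! = 240.
Subtracting, 720 − 240 = 480.

480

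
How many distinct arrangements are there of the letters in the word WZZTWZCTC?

7560

Letter multiplicities in WZZTWZCTC: C×2, T×2, W×2, Z×3.
Dividing 9! = 362880 by 3!·2!·2!·2! = 48 for the repeated letters gives 7560.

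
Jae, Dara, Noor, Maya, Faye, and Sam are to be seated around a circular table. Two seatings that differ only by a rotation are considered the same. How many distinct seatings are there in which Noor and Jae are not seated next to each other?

All circular seatings of 6 people number (5)! = 120.
Seatings with Noor beside Jae: treat them as a block with 2 internal orders, giving 2 × (4)! = 48.
Subtracting, 120 − 48 = 72.

72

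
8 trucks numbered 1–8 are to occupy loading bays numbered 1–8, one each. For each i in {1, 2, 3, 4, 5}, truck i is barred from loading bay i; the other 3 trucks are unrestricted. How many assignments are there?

Let Aᵢ (for 1 ≤ i ≤ 5) be the placements that put truck i in its forbidden loading bay. Any j of these fix j positions, leaving (8−j)! ways to fill the rest, and there are C(5,j) ways to pick which j.
By inclusion–exclusion, the number of valid placements is Σ_{j=0}^{5} (−1)^j C(5,j)·(8−j)!.
Computing: 40320 − 25200 + 7200 − 1200 + 120 − 6 = 21234.

21234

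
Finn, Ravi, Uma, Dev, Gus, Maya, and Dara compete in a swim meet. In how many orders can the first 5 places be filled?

2520

This is an ordered selection of 5 from 7: P(7,5).
That gives 7 × 6 × 5 × 4 × 3 = 2520.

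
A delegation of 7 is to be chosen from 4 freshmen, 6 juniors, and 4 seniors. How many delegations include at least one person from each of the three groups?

3184

With no constraint there are C(14,7) = 3432 possible selections.
Selections missing a whole group: no freshmen → C(10,7) = 120; no juniors → C(8,7) = 8; no seniors → C(10,7) = 120.
Add back selections omitting two groups (i.e. drawn from a single group): C(4,7) + C(6,7) + C(4,7) = 0.
By inclusion–exclusion: 3432 − 248 + 0 = 3184.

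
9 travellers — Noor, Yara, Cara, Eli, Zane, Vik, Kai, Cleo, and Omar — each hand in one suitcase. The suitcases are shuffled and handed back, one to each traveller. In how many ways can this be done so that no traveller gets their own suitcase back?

133496

This is the derangement count D_9: permutations of 9 items with no fixed point.
By inclusion–exclusion this is Σ_{j=0}^{9} (−1)^j C(9,j)·(9−j)!.
Computing: 362880 − 362880 + 181440 − 60480 + 15120 − 3024 + 504 − 72 + 9 − 1 = 133496.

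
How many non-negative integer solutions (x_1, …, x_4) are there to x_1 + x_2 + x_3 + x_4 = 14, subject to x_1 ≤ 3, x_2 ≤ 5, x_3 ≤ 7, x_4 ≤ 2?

By stars and bars, unrestricted non-negative solutions to x_1+…+x_4 = 14 number C(14+3,3) = 680.
Subtract solutions that violate a single cap (substitute x_i' = x_i − (cap_i+1)): x_1 ≥ 4 gives C(13,3) = 286; x_2 ≥ 6 gives C(11,3) = 165; x_3 ≥ 8 gives C(9,3) = 84; x_4 ≥ 3 gives C(14,3) = 364. Together 899.
Add back pairs where two caps are both exceeded: 35 + 10 + 120 + 1 + 56 + 20 = 242.
Subtract triples: 0 + 4 + 0 + 0 = 4.
By inclusion–exclusion the count is 680 − 899 + 242 − 4 = 19.

19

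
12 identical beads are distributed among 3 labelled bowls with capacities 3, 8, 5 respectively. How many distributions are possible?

By stars and bars, unrestricted non-negative solutions to x_1+…+x_3 = 12 number C(12+2,2) = 91.
Subtract solutions that violate a single cap (substitute x_i' = x_i − (cap_i+1)): x_1 ≥ 4 gives C(10,2) = 45; x_2 ≥ 9 gives C(5,2) = 10; x_3 ≥ 6 gives C(8,2) = 28. Together 83.
Add back pairs where two caps are both exceeded: 0 + 6 + 0 = 6.
By inclusion–exclusion the count is 91 − 83 + 6 = 14.

14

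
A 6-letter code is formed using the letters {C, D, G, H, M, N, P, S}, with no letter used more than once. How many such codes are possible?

This is a permutation of 6 out of 8: P(8,6) = 8!/2!.
8 × 7 × 6 × 5 × 4 × 3 = 20160.

20160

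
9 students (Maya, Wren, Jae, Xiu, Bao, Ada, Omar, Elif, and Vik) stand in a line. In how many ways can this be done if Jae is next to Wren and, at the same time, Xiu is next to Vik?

Treat {Jae,Wren} as one block (2 orders) and {Xiu,Vik} as another (2 orders).
That leaves 7 units to arrange: 2 × 2 × 7! = 4 × 5040 = 20160.

20160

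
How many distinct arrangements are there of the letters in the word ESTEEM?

The 6 letters of ESTEEM have repeats: E appearing 3 times.
So there are 6! / (3!) = 120 distinguishable arrangements.

120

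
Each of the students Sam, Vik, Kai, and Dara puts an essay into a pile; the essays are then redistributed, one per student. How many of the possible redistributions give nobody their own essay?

This is the derangement count D_4: permutations of 4 items with no fixed point.
By inclusion–exclusion this is Σ_{j=0}^{4} (−1)^j C(4,j)·(4−j)!.
Computing: 24 − 24 + 12 − 4 + 1 = 9.

9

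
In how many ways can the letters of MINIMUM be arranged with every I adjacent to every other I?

120

Treat the 2 copies of I as a single block. The multiset to arrange is then {II, M, M, M, N, U}, 6 items in all.
That gives (6)!/(3!) = 120 arrangements.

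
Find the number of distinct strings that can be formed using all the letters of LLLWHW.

60

The 6 letters of LLLWHW have repeats: L appearing 3 times and W appearing twice.
The number of distinct arrangements is 6!/(3!·2!) = 720/12 = 60.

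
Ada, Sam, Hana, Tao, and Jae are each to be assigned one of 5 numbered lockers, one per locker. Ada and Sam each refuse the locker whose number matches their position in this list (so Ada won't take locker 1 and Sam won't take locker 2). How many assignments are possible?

Let Aᵢ (for i ∈ {1, 2}) be the placements that put person i in their forbidden locker. Any j of these fix j positions, leaving (5−j)! ways to fill the rest, and there are C(2,j) ways to pick which j.
By inclusion–exclusion, the number of valid placements is Σ_{j=0}^{2} (−1)^j C(2,j)·(5−j)!.
Computing: 120 − 48 + 6 = 78.

78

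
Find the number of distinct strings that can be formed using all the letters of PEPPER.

60

Letter multiplicities in PEPPER: E×2, P×3, R×1.
So there are 6! / (3!·2!) = 60 distinguishable arrangements.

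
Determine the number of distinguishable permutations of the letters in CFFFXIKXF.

7560

Letter multiplicities in CFFFXIKXF: C×1, F×4, I×1, K×1, X×2.
The number of distinct arrangements is 9!/(4!·2!) = 362880/48 = 7560.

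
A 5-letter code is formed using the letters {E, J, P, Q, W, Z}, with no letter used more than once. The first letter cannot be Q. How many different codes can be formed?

600

The first letter has 6−1 = 5 choices (anything except Q).
The remaining 4 letters are filled from the other 5 symbols without repetition: 5 × 4 × 3 × 2 = 120.
Total: 5 × 120 = 600.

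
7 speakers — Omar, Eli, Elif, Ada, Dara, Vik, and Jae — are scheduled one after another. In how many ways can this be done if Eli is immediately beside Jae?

1440

Place the 5 others and the Eli-Jae pair as 6 objects in a line; the pair has 2 internal arrangements.
That gives 2 × 6! = 2 × 720 = 1440.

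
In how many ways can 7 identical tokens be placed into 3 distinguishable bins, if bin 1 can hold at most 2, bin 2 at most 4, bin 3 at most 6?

Ignoring the caps, the number of non-negative solutions to x_1+…+x_3 = 7 is C(9,2) = 36.
Subtract solutions that violate a single cap (substitute x_i' = x_i − (cap_i+1)): x_1 ≥ 3 gives C(6,2) = 15; x_2 ≥ 5 gives C(4,2) = 6; x_3 ≥ 7 gives C(2,2) = 1. Together 22.
No two caps can be exceeded simultaneously, so the pair terms are all 0.
By inclusion–exclusion the count is 36 − 22 + 0 = 14.

14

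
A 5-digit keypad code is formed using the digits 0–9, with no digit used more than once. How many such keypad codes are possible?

30240

This is a permutation of 5 out of 10: P(10,5) = 10!/5!.
That product is 10 × 9 × 8 × 7 × 6 = 30240.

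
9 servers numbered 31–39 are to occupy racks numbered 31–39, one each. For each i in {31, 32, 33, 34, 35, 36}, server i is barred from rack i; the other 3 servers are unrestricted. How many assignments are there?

Let Aᵢ (for 31 ≤ i ≤ 36) be the placements that put server i in its forbidden rack. Any j of these fix j positions, leaving (9−j)! ways to fill the rest, and there are C(6,j) ways to pick which j.
By inclusion–exclusion, the number of valid placements is Σ_{j=0}^{6} (−1)^j C(6,j)·(9−j)!.
Computing: 362880 − 241920 + 75600 − 14400 + 1800 − 144 + 6 = 183822.

183822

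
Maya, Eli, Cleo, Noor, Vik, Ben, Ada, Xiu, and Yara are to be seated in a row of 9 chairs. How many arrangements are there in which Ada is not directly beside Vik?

There are 9! = 362880 arrangements in all. If Ada and Vik are adjacent, merging them into one block gives 2·(8)! = 80640 arrangements.
Complementary counting: 362880 − 80640 = 282240.

282240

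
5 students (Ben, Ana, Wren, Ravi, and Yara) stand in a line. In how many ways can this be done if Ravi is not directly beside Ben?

72

Of the 5! = 120 arrangements, those with Ravi and Ben adjacent number 2 × 4! = 48 (treat the pair as a block with 2 internal orders).
Complementary counting: 120 − 48 = 72.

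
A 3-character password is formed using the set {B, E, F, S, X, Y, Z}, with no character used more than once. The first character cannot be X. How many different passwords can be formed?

180

The first character has 7−1 = 6 choices (anything except X).
The remaining 2 characters are filled from the other 6 symbols without repetition: 6 × 5 = 30.
Total: 6 × 30 = 180.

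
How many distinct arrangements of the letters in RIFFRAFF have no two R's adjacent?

There are 8!/(4!·2!) = 840 arrangements of RIFFRAFF in total.
If the two R's are adjacent, glue them into one block, leaving 7 items to arrange: (7)!/(4!) = 210 ways.
Hence 840 − 210 = 630.

630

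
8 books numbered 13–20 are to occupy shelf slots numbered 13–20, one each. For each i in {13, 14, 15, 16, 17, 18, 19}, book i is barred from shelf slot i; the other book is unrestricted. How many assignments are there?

Let Aᵢ (for 13 ≤ i ≤ 19) be the placements that put book i in its forbidden shelf slot. Any j of these fix j positions, leaving (8−j)! ways to fill the rest, and there are C(7,j) ways to pick which j.
By inclusion–exclusion, the number of valid placements is Σ_{j=0}^{7} (−1)^j C(7,j)·(8−j)!.
Computing: 40320 − 35280 + 15120 − 4200 + 840 − 126 + 14 − 1 = 16687.

16687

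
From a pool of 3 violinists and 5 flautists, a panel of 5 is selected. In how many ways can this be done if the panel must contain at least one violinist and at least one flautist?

55

With no constraint there are C(8,5) = 56 possible selections.
Selections missing a whole group: no violinists → C(5,5) = 1; no flautists → C(3,5) = 0.
Both groups omitted at once is impossible, so 56 − 1 = 55.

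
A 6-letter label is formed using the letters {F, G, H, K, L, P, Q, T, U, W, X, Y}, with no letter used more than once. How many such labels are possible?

665280

This is a permutation of 6 out of 12: P(12,6) = 12!/6!.
12 × 11 × 10 × 9 × 8 × 7 = 665280.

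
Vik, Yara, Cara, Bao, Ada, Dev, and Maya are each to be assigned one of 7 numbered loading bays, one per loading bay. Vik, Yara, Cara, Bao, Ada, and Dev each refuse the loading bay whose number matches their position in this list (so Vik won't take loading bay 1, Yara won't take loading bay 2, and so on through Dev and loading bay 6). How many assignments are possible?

Let Aᵢ (for 1 ≤ i ≤ 6) be the placements that put person i in their forbidden loading bay. Any j of these fix j positions, leaving (7−j)! ways to fill the rest, and there are C(6,j) ways to pick which j.
By inclusion–exclusion, the number of valid placements is Σ_{j=0}^{6} (−1)^j C(6,j)·(7−j)!.
Computing: 5040 − 4320 + 1800 − 480 + 90 − 12 + 1 = 2119.

2119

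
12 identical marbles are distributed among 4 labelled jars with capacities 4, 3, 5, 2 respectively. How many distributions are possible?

10

Without the upper bounds there are C(15,3) = 455 ways to split 12 among 4 jars.
Subtract solutions that violate a single cap (substitute x_i' = x_i − (cap_i+1)): x_1 ≥ 5 gives C(10,3) = 120; x_2 ≥ 4 gives C(11,3) = 165; x_3 ≥ 6 gives C(9,3) = 84; x_4 ≥ 3 gives C(12,3) = 220. Together 589.
Add back pairs where two caps are both exceeded: 20 + 4 + 35 + 10 + 56 + 20 = 145.
Subtract triples: 0 + 1 + 0 + 0 = 1.
By inclusion–exclusion the count is 455 − 589 + 145 − 1 = 10.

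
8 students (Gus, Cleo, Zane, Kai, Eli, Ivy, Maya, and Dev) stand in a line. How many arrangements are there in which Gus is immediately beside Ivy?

10080

Treat {Gus, Ivy} as a single unit. There are 7 units to order, and the pair itself can be ordered 2 ways.
That gives 2 × 7! = 2 × 5040 = 10080.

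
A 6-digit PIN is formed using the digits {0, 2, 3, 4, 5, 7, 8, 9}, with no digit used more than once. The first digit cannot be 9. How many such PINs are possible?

17640

The first digit has 8−1 = 7 choices (anything except 9).
The remaining 5 digits are filled from the other 7 symbols without repetition: 7 × 6 × 5 × 4 × 3 = 2520.
Total: 7 × 2520 = 17640.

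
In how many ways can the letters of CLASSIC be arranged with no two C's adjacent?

There are 7!/(2!·2!) = 1260 arrangements of CLASSIC in total.
If the two C's are adjacent, glue them into one block, leaving 6 items to arrange: (6)!/(2!) = 360 ways.
Subtracting, 1260 − 360 = 900 arrangements keep the C's apart.

900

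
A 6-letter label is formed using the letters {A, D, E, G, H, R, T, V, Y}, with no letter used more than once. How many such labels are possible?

60480

Choose and order 6 of the 9 symbols: the first letter has 9 options, the next 8, and so on down to 4.
That product is 9 × 8 × 7 × 6 × 5 × 4 = 60480.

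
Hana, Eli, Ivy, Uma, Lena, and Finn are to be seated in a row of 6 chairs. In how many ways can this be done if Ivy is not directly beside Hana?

There are 6! = 720 arrangements in all. If Ivy and Hana are adjacent, merging them into one block gives 2·(5)! = 240 arrangements.
So 720 − 240 = 480 arrangements keep them apart.

480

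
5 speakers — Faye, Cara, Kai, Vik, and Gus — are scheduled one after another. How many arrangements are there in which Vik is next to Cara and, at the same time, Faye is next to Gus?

24

Treat {Vik,Cara} as one block (2 orders) and {Faye,Gus} as another (2 orders).
That leaves 3 units to arrange: 2 × 2 × 3! = 4 × 6 = 24.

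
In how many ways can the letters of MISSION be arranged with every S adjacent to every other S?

Treat the 2 copies of S as a single block. The multiset to arrange is then {SS, I, I, M, N, O}, 6 items in all.
That gives (6)!/(2!) = 360 arrangements.

360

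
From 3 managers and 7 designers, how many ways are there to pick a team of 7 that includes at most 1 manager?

Split by how many managers are chosen (0 through 1).
Sum: C(3,0)·C(7,7) + C(3,1)·C(7,6) = 1 + 21 = 22.

22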